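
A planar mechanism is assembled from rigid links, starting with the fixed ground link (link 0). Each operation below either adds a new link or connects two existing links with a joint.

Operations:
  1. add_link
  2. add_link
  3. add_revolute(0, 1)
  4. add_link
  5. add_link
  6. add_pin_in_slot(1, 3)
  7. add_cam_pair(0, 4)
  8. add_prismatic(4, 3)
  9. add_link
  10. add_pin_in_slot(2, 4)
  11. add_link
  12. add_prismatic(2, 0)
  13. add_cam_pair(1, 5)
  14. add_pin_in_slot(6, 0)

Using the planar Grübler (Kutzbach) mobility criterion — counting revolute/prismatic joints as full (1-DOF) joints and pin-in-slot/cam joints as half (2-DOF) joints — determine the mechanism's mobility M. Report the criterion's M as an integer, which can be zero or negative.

M = 7

[1;0;0] (link 0 is ground)
L+ [2;0;0]
L+ [3;0;0]
R(0,1)∈J1 [3;1;0]
L+ [4;1;0]
L+ [5;1;0]
PS(1,3)∈J2 [5;1;1]
C(0,4)∈J2 [5;1;2]
P(4,3)∈J1 [5;2;2]
L+ [6;2;2]
PS(2,4)∈J2 [6;2;3]
L+ [7;2;3]
P(2,0)∈J1 [7;3;3]
C(1,5)∈J2 [7;3;4]
PS(6,0)∈J2 [7;3;5]
mobility = 18 − 6 − 5 = 7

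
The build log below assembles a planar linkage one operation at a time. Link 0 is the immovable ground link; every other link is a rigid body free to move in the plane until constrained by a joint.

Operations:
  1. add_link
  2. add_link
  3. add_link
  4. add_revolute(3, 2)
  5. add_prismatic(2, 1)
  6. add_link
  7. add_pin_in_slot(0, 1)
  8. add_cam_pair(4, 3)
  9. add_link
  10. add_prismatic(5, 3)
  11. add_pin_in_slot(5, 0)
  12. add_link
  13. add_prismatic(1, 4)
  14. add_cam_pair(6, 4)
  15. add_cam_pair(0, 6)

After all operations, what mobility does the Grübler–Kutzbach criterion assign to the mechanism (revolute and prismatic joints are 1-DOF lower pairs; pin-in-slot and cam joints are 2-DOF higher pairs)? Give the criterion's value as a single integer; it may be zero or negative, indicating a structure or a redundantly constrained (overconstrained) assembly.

link 0 = ground. State L|J1|J2 = 1|0|0
+link1  2|0|0
+link2  3|0|0
+link3  4|0|0
R(3,2) f=1→J1  4|1|0
P(2,1) f=1→J1  4|2|0
+link4  5|2|0
PS(0,1) f=2→J2  5|2|1
C(4,3) f=2→J2  5|2|2
+link5  6|2|2
P(5,3) f=1→J1  6|3|2
PS(5,0) f=2→J2  6|3|3
+link6  7|3|3
P(1,4) f=1→J1  7|4|3
C(6,4) f=2→J2  7|4|4
C(0,6) f=2→J2  7|4|5
M = 3(7−1)−2·4−5 = 18−8−5 = 5

M = 5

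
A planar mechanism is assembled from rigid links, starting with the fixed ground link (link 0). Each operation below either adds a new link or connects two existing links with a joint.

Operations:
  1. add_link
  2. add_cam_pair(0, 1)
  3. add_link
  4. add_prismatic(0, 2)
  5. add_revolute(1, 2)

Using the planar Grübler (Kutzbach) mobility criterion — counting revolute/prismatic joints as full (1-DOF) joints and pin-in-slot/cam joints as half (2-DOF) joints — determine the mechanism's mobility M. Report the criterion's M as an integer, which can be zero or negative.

link 0 = ground. State L|J1|J2 = 1|0|0
+link1  2|0|0
C(0,1) f=2→J2  2|0|1
+link2  3|0|1
P(0,2) f=1→J1  3|1|1
R(1,2) f=1→J1  3|2|1
M = 3(3−1)−2·2−1 = 6−4−1 = 1

M = 1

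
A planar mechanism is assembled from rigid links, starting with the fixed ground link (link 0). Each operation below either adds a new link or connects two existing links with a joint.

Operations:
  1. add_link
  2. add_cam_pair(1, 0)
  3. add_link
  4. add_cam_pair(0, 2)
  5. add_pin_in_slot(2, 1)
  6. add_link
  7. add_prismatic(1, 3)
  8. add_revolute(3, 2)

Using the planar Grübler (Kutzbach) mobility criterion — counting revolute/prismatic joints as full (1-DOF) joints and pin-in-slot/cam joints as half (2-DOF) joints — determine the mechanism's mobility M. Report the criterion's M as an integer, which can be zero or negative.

[1;0;0] (link 0 is ground)
L+ [2;0;0]
C(1,0)∈J2 [2;0;1]
L+ [3;0;1]
C(0,2)∈J2 [3;0;2]
PS(2,1)∈J2 [3;0;3]
L+ [4;0;3]
P(1,3)∈J1 [4;1;3]
R(3,2)∈J1 [4;2;3]
mobility = 9 − 4 − 3 = 2

M = 2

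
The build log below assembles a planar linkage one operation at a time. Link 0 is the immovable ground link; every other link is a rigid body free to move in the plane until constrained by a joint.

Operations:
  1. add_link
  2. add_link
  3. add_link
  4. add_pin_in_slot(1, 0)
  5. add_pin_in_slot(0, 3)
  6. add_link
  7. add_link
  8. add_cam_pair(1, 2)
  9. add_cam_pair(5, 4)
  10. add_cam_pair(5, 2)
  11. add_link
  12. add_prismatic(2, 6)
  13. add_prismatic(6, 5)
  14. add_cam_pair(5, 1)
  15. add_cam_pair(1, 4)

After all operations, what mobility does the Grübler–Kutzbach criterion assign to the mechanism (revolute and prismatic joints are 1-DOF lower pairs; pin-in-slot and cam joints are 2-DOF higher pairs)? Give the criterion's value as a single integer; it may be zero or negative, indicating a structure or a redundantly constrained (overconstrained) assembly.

L=1 J1=0 J2=0
add link → L=2 J1=0 J2=0
add link → L=3 J1=0 J2=0
add link → L=4 J1=0 J2=0
PS@1,0 dof=2 J2 → L=4 J1=0 J2=1
PS@0,3 dof=2 J2 → L=4 J1=0 J2=2
add link → L=5 J1=0 J2=2
add link → L=6 J1=0 J2=2
C@1,2 dof=2 J2 → L=6 J1=0 J2=3
C@5,4 dof=2 J2 → L=6 J1=0 J2=4
C@5,2 dof=2 J2 → L=6 J1=0 J2=5
add link → L=7 J1=0 J2=5
P@2,6 dof=1 J1 → L=7 J1=1 J2=5
P@6,5 dof=1 J1 → L=7 J1=2 J2=5
C@5,1 dof=2 J2 → L=7 J1=2 J2=6
C@1,4 dof=2 J2 → L=7 J1=2 J2=7
M=3(L−1)−2J1−J2=3·6−2·2−7=7

M = 7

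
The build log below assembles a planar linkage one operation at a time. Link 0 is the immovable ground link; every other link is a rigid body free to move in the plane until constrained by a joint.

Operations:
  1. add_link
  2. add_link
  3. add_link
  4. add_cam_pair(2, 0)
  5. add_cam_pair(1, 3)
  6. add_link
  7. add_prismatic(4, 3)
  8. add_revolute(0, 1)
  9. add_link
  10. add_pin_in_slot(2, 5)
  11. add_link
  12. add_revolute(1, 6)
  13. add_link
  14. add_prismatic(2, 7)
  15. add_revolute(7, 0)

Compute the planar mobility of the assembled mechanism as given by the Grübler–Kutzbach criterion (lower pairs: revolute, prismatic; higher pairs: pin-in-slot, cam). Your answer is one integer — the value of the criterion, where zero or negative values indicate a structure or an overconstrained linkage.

link 0 = ground. State L|J1|J2 = 1|0|0
+link1  2|0|0
+link2  3|0|0
+link3  4|0|0
C(2,0) f=2→J2  4|0|1
C(1,3) f=2→J2  4|0|2
+link4  5|0|2
P(4,3) f=1→J1  5|1|2
R(0,1) f=1→J1  5|2|2
+link5  6|2|2
PS(2,5) f=2→J2  6|2|3
+link6  7|2|3
R(1,6) f=1→J1  7|3|3
+link7  8|3|3
P(2,7) f=1→J1  8|4|3
R(7,0) f=1→J1  8|5|3
M = 3(8−1)−2·5−3 = 21−10−3 = 8

M = 8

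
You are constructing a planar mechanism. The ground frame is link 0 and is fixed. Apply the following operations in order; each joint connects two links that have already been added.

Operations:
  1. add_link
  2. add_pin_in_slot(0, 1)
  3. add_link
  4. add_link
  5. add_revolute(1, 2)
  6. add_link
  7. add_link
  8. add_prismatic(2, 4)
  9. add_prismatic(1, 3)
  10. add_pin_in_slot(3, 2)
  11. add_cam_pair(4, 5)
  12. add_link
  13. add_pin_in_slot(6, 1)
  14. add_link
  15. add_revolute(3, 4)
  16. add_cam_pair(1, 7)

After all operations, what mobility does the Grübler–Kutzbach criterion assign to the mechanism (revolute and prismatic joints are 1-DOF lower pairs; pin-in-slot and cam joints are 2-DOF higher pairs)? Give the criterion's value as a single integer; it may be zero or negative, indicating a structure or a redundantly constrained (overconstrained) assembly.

M = 8

link 0 = ground. State L|J1|J2 = 1|0|0
+link1  2|0|0
PS(0,1) f=2→J2  2|0|1
+link2  3|0|1
+link3  4|0|1
R(1,2) f=1→J1  4|1|1
+link4  5|1|1
+link5  6|1|1
P(2,4) f=1→J1  6|2|1
P(1,3) f=1→J1  6|3|1
PS(3,2) f=2→J2  6|3|2
C(4,5) f=2→J2  6|3|3
+link6  7|3|3
PS(6,1) f=2→J2  7|3|4
+link7  8|3|4
R(3,4) f=1→J1  8|4|4
C(1,7) f=2→J2  8|4|5
M = 3(8−1)−2·4−5 = 21−8−5 = 8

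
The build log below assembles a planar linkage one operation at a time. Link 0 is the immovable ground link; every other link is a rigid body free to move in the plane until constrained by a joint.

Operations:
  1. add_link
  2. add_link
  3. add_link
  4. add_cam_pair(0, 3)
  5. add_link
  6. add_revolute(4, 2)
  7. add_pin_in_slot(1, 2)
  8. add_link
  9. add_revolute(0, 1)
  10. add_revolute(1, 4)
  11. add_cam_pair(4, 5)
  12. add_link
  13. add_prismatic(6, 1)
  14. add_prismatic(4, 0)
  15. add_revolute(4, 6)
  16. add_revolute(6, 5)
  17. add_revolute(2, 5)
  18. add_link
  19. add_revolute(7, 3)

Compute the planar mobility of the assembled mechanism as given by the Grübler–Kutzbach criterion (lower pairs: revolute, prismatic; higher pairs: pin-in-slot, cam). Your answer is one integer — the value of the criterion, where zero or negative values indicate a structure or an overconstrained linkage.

M = 0

link 0 = ground. State L|J1|J2 = 1|0|0
+link1  2|0|0
+link2  3|0|0
+link3  4|0|0
C(0,3) f=2→J2  4|0|1
+link4  5|0|1
R(4,2) f=1→J1  5|1|1
PS(1,2) f=2→J2  5|1|2
+link5  6|1|2
R(0,1) f=1→J1  6|2|2
R(1,4) f=1→J1  6|3|2
C(4,5) f=2→J2  6|3|3
+link6  7|3|3
P(6,1) f=1→J1  7|4|3
P(4,0) f=1→J1  7|5|3
R(4,6) f=1→J1  7|6|3
R(6,5) f=1→J1  7|7|3
R(2,5) f=1→J1  7|8|3
+link7  8|8|3
R(7,3) f=1→J1  8|9|3
M = 3(8−1)−2·9−3 = 21−18−3 = 0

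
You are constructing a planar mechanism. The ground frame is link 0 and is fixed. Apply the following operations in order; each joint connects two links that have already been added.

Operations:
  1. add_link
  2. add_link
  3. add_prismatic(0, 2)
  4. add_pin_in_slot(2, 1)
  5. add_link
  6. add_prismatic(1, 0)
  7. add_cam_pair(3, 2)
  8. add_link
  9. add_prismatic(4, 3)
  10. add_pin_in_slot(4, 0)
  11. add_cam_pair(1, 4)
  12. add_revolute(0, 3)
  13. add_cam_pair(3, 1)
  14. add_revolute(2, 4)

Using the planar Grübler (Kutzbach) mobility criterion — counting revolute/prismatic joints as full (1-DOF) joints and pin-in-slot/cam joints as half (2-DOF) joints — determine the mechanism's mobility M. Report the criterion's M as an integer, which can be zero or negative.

M = -3

[1;0;0] (link 0 is ground)
L+ [2;0;0]
L+ [3;0;0]
P(0,2)∈J1 [3;1;0]
PS(2,1)∈J2 [3;1;1]
L+ [4;1;1]
P(1,0)∈J1 [4;2;1]
C(3,2)∈J2 [4;2;2]
L+ [5;2;2]
P(4,3)∈J1 [5;3;2]
PS(4,0)∈J2 [5;3;3]
C(1,4)∈J2 [5;3;4]
R(0,3)∈J1 [5;4;4]
C(3,1)∈J2 [5;4;5]
R(2,4)∈J1 [5;5;5]
mobility = 12 − 10 − 5 = -3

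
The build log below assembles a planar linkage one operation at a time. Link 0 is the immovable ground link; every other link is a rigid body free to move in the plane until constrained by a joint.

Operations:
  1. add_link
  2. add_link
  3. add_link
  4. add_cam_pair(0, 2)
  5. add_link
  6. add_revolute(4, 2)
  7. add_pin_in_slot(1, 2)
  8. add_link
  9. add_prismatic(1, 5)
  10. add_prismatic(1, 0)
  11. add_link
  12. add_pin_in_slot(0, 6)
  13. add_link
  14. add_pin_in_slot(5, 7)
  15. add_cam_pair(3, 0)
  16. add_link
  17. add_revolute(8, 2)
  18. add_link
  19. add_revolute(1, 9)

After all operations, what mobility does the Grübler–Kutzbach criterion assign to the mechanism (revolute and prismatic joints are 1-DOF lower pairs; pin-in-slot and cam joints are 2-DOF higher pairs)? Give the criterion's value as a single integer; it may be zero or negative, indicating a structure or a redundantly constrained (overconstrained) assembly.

M = 12

L=1 J1=0 J2=0
add link → L=2 J1=0 J2=0
add link → L=3 J1=0 J2=0
add link → L=4 J1=0 J2=0
C@0,2 dof=2 J2 → L=4 J1=0 J2=1
add link → L=5 J1=0 J2=1
R@4,2 dof=1 J1 → L=5 J1=1 J2=1
PS@1,2 dof=2 J2 → L=5 J1=1 J2=2
add link → L=6 J1=1 J2=2
P@1,5 dof=1 J1 → L=6 J1=2 J2=2
P@1,0 dof=1 J1 → L=6 J1=3 J2=2
add link → L=7 J1=3 J2=2
PS@0,6 dof=2 J2 → L=7 J1=3 J2=3
add link → L=8 J1=3 J2=3
PS@5,7 dof=2 J2 → L=8 J1=3 J2=4
C@3,0 dof=2 J2 → L=8 J1=3 J2=5
add link → L=9 J1=3 J2=5
R@8,2 dof=1 J1 → L=9 J1=4 J2=5
add link → L=10 J1=4 J2=5
R@1,9 dof=1 J1 → L=10 J1=5 J2=5
M=3(L−1)−2J1−J2=3·9−2·5−5=12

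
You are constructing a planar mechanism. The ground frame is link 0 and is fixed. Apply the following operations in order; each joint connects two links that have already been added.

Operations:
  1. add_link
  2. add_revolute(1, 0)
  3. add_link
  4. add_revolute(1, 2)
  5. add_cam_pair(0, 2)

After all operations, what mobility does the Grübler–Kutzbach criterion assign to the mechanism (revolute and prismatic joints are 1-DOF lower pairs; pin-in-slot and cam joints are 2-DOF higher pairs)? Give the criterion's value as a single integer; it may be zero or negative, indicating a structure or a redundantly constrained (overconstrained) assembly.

link 0 = ground. State L|J1|J2 = 1|0|0
+link1  2|0|0
R(1,0) f=1→J1  2|1|0
+link2  3|1|0
R(1,2) f=1→J1  3|2|0
C(0,2) f=2→J2  3|2|1
M = 3(3−1)−2·2−1 = 6−4−1 = 1

M = 1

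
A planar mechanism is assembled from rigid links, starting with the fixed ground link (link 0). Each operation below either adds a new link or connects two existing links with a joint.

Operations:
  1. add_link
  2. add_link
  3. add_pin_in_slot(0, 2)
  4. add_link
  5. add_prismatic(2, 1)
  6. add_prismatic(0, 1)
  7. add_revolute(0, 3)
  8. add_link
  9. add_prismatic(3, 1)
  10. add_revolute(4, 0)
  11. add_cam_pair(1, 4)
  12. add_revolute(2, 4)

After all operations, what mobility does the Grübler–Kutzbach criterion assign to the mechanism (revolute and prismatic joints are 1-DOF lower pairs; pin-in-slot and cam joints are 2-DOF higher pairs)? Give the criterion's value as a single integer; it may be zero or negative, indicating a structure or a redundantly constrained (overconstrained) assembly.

M = -2

L=1 J1=0 J2=0
add link → L=2 J1=0 J2=0
add link → L=3 J1=0 J2=0
PS@0,2 dof=2 J2 → L=3 J1=0 J2=1
add link → L=4 J1=0 J2=1
P@2,1 dof=1 J1 → L=4 J1=1 J2=1
P@0,1 dof=1 J1 → L=4 J1=2 J2=1
R@0,3 dof=1 J1 → L=4 J1=3 J2=1
add link → L=5 J1=3 J2=1
P@3,1 dof=1 J1 → L=5 J1=4 J2=1
R@4,0 dof=1 J1 → L=5 J1=5 J2=1
C@1,4 dof=2 J2 → L=5 J1=5 J2=2
R@2,4 dof=1 J1 → L=5 J1=6 J2=2
M=3(L−1)−2J1−J2=3·4−2·6−2=-2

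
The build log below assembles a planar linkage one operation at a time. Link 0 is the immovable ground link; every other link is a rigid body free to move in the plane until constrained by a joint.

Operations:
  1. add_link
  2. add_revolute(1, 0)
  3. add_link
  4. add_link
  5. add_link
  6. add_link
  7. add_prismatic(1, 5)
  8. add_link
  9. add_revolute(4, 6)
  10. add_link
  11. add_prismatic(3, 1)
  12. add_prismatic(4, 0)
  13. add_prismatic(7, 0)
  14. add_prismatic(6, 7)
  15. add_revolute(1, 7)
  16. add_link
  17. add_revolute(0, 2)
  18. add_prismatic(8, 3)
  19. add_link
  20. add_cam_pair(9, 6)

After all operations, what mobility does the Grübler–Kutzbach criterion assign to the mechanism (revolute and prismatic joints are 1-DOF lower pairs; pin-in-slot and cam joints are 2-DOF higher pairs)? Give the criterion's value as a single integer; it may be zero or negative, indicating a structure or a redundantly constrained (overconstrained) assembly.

M = 6

[1;0;0] (link 0 is ground)
L+ [2;0;0]
R(1,0)∈J1 [2;1;0]
L+ [3;1;0]
L+ [4;1;0]
L+ [5;1;0]
L+ [6;1;0]
P(1,5)∈J1 [6;2;0]
L+ [7;2;0]
R(4,6)∈J1 [7;3;0]
L+ [8;3;0]
P(3,1)∈J1 [8;4;0]
P(4,0)∈J1 [8;5;0]
P(7,0)∈J1 [8;6;0]
P(6,7)∈J1 [8;7;0]
R(1,7)∈J1 [8;8;0]
L+ [9;8;0]
R(0,2)∈J1 [9;9;0]
P(8,3)∈J1 [9;10;0]
L+ [10;10;0]
C(9,6)∈J2 [10;10;1]
mobility = 27 − 20 − 1 = 6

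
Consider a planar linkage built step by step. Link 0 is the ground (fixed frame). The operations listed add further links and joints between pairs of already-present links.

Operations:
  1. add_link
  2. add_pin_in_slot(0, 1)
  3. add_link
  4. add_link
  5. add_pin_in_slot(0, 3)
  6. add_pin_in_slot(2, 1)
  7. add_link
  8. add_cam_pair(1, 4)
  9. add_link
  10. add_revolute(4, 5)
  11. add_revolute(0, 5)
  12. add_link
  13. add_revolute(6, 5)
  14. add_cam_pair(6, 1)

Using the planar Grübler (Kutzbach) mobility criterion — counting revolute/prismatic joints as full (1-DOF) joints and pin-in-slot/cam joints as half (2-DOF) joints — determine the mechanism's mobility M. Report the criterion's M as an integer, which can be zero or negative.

ground; <1,0,0>
#1 <2,0,0>
PS:0↔1 J2 <2,0,1>
#2 <3,0,1>
#3 <4,0,1>
PS:0↔3 J2 <4,0,2>
PS:2↔1 J2 <4,0,3>
#4 <5,0,3>
C:1↔4 J2 <5,0,4>
#5 <6,0,4>
R:4↔5 J1 <6,1,4>
R:0↔5 J1 <6,2,4>
#6 <7,2,4>
R:6↔5 J1 <7,3,4>
C:6↔1 J2 <7,3,5>
3×6 − 2×3 − 1×5 = 7

M = 7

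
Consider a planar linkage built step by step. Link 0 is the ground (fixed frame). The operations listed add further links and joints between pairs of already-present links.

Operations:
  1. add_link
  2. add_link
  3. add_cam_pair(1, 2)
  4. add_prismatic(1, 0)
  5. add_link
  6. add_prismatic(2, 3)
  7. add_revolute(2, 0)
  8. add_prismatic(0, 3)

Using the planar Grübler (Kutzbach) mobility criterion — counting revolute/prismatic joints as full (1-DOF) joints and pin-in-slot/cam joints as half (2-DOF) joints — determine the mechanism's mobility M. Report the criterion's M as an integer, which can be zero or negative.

M = 0

[1;0;0] (link 0 is ground)
L+ [2;0;0]
L+ [3;0;0]
C(1,2)∈J2 [3;0;1]
P(1,0)∈J1 [3;1;1]
L+ [4;1;1]
P(2,3)∈J1 [4;2;1]
R(2,0)∈J1 [4;3;1]
P(0,3)∈J1 [4;4;1]
mobility = 9 − 8 − 1 = 0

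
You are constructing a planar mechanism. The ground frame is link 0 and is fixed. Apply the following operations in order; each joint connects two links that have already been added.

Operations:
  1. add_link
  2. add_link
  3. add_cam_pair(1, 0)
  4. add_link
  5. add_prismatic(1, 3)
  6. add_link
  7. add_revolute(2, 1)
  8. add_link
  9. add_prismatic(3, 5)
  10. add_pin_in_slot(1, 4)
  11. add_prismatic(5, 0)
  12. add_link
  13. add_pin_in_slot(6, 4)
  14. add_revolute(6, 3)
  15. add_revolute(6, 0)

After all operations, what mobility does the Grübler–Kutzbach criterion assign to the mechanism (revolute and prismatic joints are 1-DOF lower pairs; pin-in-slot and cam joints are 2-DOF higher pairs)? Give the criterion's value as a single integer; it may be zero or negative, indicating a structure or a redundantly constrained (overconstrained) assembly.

(L,J1,J2)=(1,0,0); link0 fixed
link1: (2,0,0)
link2: (3,0,0)
C 1-0 [J2]: (3,0,1)
link3: (4,0,1)
P 1-3 [J1]: (4,1,1)
link4: (5,1,1)
R 2-1 [J1]: (5,2,1)
link5: (6,2,1)
P 3-5 [J1]: (6,3,1)
PS 1-4 [J2]: (6,3,2)
P 5-0 [J1]: (6,4,2)
link6: (7,4,2)
PS 6-4 [J2]: (7,4,3)
R 6-3 [J1]: (7,5,3)
R 6-0 [J1]: (7,6,3)
Grübler: 3·6 − 2·6 − 3 = 3

M = 3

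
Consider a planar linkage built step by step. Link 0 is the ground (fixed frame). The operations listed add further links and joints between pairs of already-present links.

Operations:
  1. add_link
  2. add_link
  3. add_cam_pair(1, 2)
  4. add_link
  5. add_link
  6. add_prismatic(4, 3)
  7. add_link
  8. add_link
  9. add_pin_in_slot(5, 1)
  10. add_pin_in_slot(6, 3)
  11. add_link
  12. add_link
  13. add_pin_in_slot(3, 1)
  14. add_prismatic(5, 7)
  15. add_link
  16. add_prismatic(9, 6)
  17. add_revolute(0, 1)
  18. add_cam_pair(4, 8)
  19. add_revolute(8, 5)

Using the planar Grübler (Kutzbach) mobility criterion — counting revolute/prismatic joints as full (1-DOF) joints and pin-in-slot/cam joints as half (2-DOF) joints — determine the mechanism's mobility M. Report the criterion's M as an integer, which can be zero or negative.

M = 12

ground; <1,0,0>
#1 <2,0,0>
#2 <3,0,0>
C:1↔2 J2 <3,0,1>
#3 <4,0,1>
#4 <5,0,1>
P:4↔3 J1 <5,1,1>
#5 <6,1,1>
#6 <7,1,1>
PS:5↔1 J2 <7,1,2>
PS:6↔3 J2 <7,1,3>
#7 <8,1,3>
#8 <9,1,3>
PS:3↔1 J2 <9,1,4>
P:5↔7 J1 <9,2,4>
#9 <10,2,4>
P:9↔6 J1 <10,3,4>
R:0↔1 J1 <10,4,4>
C:4↔8 J2 <10,4,5>
R:8↔5 J1 <10,5,5>
3×9 − 2×5 − 1×5 = 12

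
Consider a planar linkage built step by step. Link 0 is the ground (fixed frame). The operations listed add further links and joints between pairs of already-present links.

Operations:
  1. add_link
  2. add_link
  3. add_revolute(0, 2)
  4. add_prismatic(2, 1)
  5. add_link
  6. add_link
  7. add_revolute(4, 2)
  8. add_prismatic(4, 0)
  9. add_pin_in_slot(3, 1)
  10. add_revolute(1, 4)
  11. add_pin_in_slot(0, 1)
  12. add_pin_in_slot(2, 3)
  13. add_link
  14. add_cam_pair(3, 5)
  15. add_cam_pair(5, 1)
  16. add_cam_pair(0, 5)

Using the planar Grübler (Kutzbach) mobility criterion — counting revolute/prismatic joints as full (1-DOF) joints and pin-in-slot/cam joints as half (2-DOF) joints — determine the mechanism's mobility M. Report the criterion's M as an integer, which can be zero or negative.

ground; <1,0,0>
#1 <2,0,0>
#2 <3,0,0>
R:0↔2 J1 <3,1,0>
P:2↔1 J1 <3,2,0>
#3 <4,2,0>
#4 <5,2,0>
R:4↔2 J1 <5,3,0>
P:4↔0 J1 <5,4,0>
PS:3↔1 J2 <5,4,1>
R:1↔4 J1 <5,5,1>
PS:0↔1 J2 <5,5,2>
PS:2↔3 J2 <5,5,3>
#5 <6,5,3>
C:3↔5 J2 <6,5,4>
C:5↔1 J2 <6,5,5>
C:0↔5 J2 <6,5,6>
3×5 − 2×5 − 1×6 = -1

M = -1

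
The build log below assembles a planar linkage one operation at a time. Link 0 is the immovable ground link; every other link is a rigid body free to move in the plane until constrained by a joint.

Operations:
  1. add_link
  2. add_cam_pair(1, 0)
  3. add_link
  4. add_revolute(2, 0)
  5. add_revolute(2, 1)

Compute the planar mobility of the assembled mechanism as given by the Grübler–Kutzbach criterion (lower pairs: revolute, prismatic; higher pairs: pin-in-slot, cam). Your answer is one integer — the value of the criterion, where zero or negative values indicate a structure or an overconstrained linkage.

L=1 J1=0 J2=0
add link → L=2 J1=0 J2=0
C@1,0 dof=2 J2 → L=2 J1=0 J2=1
add link → L=3 J1=0 J2=1
R@2,0 dof=1 J1 → L=3 J1=1 J2=1
R@2,1 dof=1 J1 → L=3 J1=2 J2=1
M=3(L−1)−2J1−J2=3·2−2·2−1=1

M = 1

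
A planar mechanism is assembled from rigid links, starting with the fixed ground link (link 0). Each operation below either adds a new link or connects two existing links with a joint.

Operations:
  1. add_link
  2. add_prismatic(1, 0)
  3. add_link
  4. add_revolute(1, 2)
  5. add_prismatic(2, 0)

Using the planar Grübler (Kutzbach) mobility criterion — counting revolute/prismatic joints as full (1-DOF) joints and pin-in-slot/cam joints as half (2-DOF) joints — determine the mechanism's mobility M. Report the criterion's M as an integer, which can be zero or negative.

L=1 J1=0 J2=0
add link → L=2 J1=0 J2=0
P@1,0 dof=1 J1 → L=2 J1=1 J2=0
add link → L=3 J1=1 J2=0
R@1,2 dof=1 J1 → L=3 J1=2 J2=0
P@2,0 dof=1 J1 → L=3 J1=3 J2=0
M=3(L−1)−2J1−J2=3·2−2·3−0=0

M = 0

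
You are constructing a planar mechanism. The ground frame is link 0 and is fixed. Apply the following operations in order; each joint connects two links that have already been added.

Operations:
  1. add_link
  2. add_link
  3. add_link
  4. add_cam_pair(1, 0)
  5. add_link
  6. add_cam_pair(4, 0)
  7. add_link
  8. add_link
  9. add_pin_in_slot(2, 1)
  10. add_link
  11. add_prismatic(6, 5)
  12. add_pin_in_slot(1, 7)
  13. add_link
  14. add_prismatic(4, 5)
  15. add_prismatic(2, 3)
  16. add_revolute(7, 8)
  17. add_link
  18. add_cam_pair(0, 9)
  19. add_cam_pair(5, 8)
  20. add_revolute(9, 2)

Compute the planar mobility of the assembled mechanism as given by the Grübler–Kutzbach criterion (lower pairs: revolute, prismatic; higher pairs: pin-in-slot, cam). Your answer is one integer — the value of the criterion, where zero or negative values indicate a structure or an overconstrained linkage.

ground; <1,0,0>
#1 <2,0,0>
#2 <3,0,0>
#3 <4,0,0>
C:1↔0 J2 <4,0,1>
#4 <5,0,1>
C:4↔0 J2 <5,0,2>
#5 <6,0,2>
#6 <7,0,2>
PS:2↔1 J2 <7,0,3>
#7 <8,0,3>
P:6↔5 J1 <8,1,3>
PS:1↔7 J2 <8,1,4>
#8 <9,1,4>
P:4↔5 J1 <9,2,4>
P:2↔3 J1 <9,3,4>
R:7↔8 J1 <9,4,4>
#9 <10,4,4>
C:0↔9 J2 <10,4,5>
C:5↔8 J2 <10,4,6>
R:9↔2 J1 <10,5,6>
3×9 − 2×5 − 1×6 = 11

M = 11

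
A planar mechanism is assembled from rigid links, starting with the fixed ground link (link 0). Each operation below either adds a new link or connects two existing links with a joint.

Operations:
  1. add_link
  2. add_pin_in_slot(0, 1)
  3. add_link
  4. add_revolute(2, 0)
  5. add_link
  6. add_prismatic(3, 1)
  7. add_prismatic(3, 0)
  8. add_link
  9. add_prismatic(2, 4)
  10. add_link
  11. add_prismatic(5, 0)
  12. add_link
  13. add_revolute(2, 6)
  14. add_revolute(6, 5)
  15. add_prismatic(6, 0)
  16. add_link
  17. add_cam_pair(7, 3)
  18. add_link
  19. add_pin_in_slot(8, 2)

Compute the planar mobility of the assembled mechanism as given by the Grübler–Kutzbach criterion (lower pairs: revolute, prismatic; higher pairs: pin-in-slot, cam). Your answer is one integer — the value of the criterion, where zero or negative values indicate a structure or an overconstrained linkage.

(L,J1,J2)=(1,0,0); link0 fixed
link1: (2,0,0)
PS 0-1 [J2]: (2,0,1)
link2: (3,0,1)
R 2-0 [J1]: (3,1,1)
link3: (4,1,1)
P 3-1 [J1]: (4,2,1)
P 3-0 [J1]: (4,3,1)
link4: (5,3,1)
P 2-4 [J1]: (5,4,1)
link5: (6,4,1)
P 5-0 [J1]: (6,5,1)
link6: (7,5,1)
R 2-6 [J1]: (7,6,1)
R 6-5 [J1]: (7,7,1)
P 6-0 [J1]: (7,8,1)
link7: (8,8,1)
C 7-3 [J2]: (8,8,2)
link8: (9,8,2)
PS 8-2 [J2]: (9,8,3)
Grübler: 3·8 − 2·8 − 3 = 5

M = 5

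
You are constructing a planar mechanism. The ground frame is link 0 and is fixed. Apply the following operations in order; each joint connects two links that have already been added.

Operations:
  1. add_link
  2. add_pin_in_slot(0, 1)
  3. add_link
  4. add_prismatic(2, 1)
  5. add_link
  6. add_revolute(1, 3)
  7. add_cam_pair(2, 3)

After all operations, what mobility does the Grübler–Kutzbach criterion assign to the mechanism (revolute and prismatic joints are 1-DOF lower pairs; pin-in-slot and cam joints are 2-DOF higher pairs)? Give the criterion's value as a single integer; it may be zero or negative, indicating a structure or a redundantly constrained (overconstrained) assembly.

M = 3

(L,J1,J2)=(1,0,0); link0 fixed
link1: (2,0,0)
PS 0-1 [J2]: (2,0,1)
link2: (3,0,1)
P 2-1 [J1]: (3,1,1)
link3: (4,1,1)
R 1-3 [J1]: (4,2,1)
C 2-3 [J2]: (4,2,2)
Grübler: 3·3 − 2·2 − 2 = 3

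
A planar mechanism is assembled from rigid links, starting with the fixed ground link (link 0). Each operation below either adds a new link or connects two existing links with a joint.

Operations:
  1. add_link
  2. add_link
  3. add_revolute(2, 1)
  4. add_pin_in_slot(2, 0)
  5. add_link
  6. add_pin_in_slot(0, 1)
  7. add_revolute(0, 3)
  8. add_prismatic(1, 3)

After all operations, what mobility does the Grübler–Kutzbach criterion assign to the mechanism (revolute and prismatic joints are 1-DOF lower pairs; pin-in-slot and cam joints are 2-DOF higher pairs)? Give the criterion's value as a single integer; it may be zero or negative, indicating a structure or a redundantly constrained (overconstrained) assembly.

M = 1

(L,J1,J2)=(1,0,0); link0 fixed
link1: (2,0,0)
link2: (3,0,0)
R 2-1 [J1]: (3,1,0)
PS 2-0 [J2]: (3,1,1)
link3: (4,1,1)
PS 0-1 [J2]: (4,1,2)
R 0-3 [J1]: (4,2,2)
P 1-3 [J1]: (4,3,2)
Grübler: 3·3 − 2·3 − 2 = 1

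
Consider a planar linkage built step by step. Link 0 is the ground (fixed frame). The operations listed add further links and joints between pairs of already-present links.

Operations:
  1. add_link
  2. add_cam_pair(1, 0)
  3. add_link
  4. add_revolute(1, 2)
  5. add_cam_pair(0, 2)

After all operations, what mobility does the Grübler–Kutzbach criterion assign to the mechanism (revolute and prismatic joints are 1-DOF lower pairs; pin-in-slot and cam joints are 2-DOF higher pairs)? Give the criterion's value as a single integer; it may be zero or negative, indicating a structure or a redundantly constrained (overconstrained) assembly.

[1;0;0] (link 0 is ground)
L+ [2;0;0]
C(1,0)∈J2 [2;0;1]
L+ [3;0;1]
R(1,2)∈J1 [3;1;1]
C(0,2)∈J2 [3;1;2]
mobility = 6 − 2 − 2 = 2

M = 2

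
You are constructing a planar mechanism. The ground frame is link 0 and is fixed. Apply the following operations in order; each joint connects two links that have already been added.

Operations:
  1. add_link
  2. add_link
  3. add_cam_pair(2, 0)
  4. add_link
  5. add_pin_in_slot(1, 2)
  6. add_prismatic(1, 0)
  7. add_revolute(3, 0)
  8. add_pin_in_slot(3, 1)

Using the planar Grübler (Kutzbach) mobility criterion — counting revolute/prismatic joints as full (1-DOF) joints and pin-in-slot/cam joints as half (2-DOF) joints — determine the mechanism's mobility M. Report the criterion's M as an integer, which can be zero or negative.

M = 2

L=1 J1=0 J2=0
add link → L=2 J1=0 J2=0
add link → L=3 J1=0 J2=0
C@2,0 dof=2 J2 → L=3 J1=0 J2=1
add link → L=4 J1=0 J2=1
PS@1,2 dof=2 J2 → L=4 J1=0 J2=2
P@1,0 dof=1 J1 → L=4 J1=1 J2=2
R@3,0 dof=1 J1 → L=4 J1=2 J2=2
PS@3,1 dof=2 J2 → L=4 J1=2 J2=3
M=3(L−1)−2J1−J2=3·3−2·2−3=2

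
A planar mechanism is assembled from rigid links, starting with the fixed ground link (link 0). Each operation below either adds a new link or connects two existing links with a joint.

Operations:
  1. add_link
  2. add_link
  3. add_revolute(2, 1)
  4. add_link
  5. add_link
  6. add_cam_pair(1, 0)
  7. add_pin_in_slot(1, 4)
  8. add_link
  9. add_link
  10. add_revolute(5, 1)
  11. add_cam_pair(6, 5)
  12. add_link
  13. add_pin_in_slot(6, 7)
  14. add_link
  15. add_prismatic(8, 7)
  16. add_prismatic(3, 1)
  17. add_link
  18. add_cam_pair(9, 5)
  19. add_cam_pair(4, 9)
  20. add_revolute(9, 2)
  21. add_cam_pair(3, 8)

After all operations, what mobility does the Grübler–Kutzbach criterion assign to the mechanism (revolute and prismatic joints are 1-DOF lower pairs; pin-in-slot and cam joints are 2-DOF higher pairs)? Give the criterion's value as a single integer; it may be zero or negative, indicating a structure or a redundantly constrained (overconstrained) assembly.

M = 10

link 0 = ground. State L|J1|J2 = 1|0|0
+link1  2|0|0
+link2  3|0|0
R(2,1) f=1→J1  3|1|0
+link3  4|1|0
+link4  5|1|0
C(1,0) f=2→J2  5|1|1
PS(1,4) f=2→J2  5|1|2
+link5  6|1|2
+link6  7|1|2
R(5,1) f=1→J1  7|2|2
C(6,5) f=2→J2  7|2|3
+link7  8|2|3
PS(6,7) f=2→J2  8|2|4
+link8  9|2|4
P(8,7) f=1→J1  9|3|4
P(3,1) f=1→J1  9|4|4
+link9  10|4|4
C(9,5) f=2→J2  10|4|5
C(4,9) f=2→J2  10|4|6
R(9,2) f=1→J1  10|5|6
C(3,8) f=2→J2  10|5|7
M = 3(10−1)−2·5−7 = 27−10−7 = 10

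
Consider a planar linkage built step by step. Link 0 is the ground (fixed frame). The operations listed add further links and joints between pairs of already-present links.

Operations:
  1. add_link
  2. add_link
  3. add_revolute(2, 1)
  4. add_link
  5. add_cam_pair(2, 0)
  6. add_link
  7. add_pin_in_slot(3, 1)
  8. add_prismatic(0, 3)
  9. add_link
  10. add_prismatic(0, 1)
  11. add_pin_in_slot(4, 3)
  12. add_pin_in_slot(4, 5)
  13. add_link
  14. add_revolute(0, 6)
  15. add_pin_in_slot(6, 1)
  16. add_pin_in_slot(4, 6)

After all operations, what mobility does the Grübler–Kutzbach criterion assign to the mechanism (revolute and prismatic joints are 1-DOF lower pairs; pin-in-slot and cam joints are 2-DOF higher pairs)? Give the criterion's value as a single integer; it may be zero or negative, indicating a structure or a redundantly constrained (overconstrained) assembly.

link 0 = ground. State L|J1|J2 = 1|0|0
+link1  2|0|0
+link2  3|0|0
R(2,1) f=1→J1  3|1|0
+link3  4|1|0
C(2,0) f=2→J2  4|1|1
+link4  5|1|1
PS(3,1) f=2→J2  5|1|2
P(0,3) f=1→J1  5|2|2
+link5  6|2|2
P(0,1) f=1→J1  6|3|2
PS(4,3) f=2→J2  6|3|3
PS(4,5) f=2→J2  6|3|4
+link6  7|3|4
R(0,6) f=1→J1  7|4|4
PS(6,1) f=2→J2  7|4|5
PS(4,6) f=2→J2  7|4|6
M = 3(7−1)−2·4−6 = 18−8−6 = 4

M = 4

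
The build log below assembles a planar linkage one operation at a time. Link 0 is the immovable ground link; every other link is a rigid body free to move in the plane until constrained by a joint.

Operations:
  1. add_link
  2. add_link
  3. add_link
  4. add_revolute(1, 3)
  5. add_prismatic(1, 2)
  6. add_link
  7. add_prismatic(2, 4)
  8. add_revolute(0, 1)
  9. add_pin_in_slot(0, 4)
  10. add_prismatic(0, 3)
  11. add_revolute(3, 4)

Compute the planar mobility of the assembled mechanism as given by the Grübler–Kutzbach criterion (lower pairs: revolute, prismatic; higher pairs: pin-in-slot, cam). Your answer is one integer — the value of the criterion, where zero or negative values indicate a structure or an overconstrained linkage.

[1;0;0] (link 0 is ground)
L+ [2;0;0]
L+ [3;0;0]
L+ [4;0;0]
R(1,3)∈J1 [4;1;0]
P(1,2)∈J1 [4;2;0]
L+ [5;2;0]
P(2,4)∈J1 [5;3;0]
R(0,1)∈J1 [5;4;0]
PS(0,4)∈J2 [5;4;1]
P(0,3)∈J1 [5;5;1]
R(3,4)∈J1 [5;6;1]
mobility = 12 − 12 − 1 = -1

M = -1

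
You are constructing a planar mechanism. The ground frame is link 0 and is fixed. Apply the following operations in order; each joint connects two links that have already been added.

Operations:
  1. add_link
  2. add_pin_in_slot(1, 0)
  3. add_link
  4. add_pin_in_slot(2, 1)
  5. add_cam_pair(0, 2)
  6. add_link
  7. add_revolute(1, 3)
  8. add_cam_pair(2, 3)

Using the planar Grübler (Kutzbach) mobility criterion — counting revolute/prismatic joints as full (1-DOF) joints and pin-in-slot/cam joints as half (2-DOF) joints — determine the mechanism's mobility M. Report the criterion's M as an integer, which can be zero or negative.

(L,J1,J2)=(1,0,0); link0 fixed
link1: (2,0,0)
PS 1-0 [J2]: (2,0,1)
link2: (3,0,1)
PS 2-1 [J2]: (3,0,2)
C 0-2 [J2]: (3,0,3)
link3: (4,0,3)
R 1-3 [J1]: (4,1,3)
C 2-3 [J2]: (4,1,4)
Grübler: 3·3 − 2·1 − 4 = 3

M = 3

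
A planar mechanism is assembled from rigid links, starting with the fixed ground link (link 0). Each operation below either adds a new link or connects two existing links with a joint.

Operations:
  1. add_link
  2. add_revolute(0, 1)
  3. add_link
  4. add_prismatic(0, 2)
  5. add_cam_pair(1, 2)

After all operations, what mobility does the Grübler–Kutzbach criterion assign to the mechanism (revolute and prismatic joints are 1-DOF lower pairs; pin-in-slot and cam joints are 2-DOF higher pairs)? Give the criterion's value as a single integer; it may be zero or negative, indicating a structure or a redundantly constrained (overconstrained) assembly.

M = 1

[1;0;0] (link 0 is ground)
L+ [2;0;0]
R(0,1)∈J1 [2;1;0]
L+ [3;1;0]
P(0,2)∈J1 [3;2;0]
C(1,2)∈J2 [3;2;1]
mobility = 6 − 4 − 1 = 1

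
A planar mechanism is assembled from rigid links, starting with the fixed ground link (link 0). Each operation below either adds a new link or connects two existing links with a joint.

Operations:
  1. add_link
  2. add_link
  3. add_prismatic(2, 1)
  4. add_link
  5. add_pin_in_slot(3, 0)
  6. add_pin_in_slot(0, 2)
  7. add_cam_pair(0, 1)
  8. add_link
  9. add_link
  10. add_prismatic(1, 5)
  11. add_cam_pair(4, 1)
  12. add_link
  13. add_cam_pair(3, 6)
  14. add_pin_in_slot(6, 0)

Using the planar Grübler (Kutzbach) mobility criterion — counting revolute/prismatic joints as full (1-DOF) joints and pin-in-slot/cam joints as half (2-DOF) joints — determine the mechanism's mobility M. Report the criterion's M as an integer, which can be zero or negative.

link 0 = ground. State L|J1|J2 = 1|0|0
+link1  2|0|0
+link2  3|0|0
P(2,1) f=1→J1  3|1|0
+link3  4|1|0
PS(3,0) f=2→J2  4|1|1
PS(0,2) f=2→J2  4|1|2
C(0,1) f=2→J2  4|1|3
+link4  5|1|3
+link5  6|1|3
P(1,5) f=1→J1  6|2|3
C(4,1) f=2→J2  6|2|4
+link6  7|2|4
C(3,6) f=2→J2  7|2|5
PS(6,0) f=2→J2  7|2|6
M = 3(7−1)−2·2−6 = 18−4−6 = 8

M = 8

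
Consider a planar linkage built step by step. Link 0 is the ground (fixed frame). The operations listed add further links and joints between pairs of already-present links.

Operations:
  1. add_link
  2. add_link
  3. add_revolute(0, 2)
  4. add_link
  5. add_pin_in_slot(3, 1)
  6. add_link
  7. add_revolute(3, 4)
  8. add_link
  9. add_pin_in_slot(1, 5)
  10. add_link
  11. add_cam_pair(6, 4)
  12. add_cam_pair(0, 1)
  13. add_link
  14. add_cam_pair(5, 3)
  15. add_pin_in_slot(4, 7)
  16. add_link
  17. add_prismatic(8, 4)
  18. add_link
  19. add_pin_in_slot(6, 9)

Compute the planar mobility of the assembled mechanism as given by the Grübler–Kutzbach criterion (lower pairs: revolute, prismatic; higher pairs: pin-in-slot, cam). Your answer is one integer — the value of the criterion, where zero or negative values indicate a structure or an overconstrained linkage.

M = 14

[1;0;0] (link 0 is ground)
L+ [2;0;0]
L+ [3;0;0]
R(0,2)∈J1 [3;1;0]
L+ [4;1;0]
PS(3,1)∈J2 [4;1;1]
L+ [5;1;1]
R(3,4)∈J1 [5;2;1]
L+ [6;2;1]
PS(1,5)∈J2 [6;2;2]
L+ [7;2;2]
C(6,4)∈J2 [7;2;3]
C(0,1)∈J2 [7;2;4]
L+ [8;2;4]
C(5,3)∈J2 [8;2;5]
PS(4,7)∈J2 [8;2;6]
L+ [9;2;6]
P(8,4)∈J1 [9;3;6]
L+ [10;3;6]
PS(6,9)∈J2 [10;3;7]
mobility = 27 − 6 − 7 = 14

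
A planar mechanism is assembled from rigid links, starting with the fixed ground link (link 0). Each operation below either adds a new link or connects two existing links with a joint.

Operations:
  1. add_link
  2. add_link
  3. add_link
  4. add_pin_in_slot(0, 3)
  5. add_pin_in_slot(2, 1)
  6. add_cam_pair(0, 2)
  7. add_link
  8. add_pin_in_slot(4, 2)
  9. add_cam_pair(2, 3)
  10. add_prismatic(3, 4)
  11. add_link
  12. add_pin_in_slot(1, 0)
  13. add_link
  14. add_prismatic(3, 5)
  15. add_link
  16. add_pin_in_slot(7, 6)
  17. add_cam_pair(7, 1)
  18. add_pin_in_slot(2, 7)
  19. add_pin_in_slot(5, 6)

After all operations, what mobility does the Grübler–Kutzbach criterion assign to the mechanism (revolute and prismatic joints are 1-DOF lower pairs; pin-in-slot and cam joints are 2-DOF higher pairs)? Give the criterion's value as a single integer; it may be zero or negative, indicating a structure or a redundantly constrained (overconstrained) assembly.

M = 7

[1;0;0] (link 0 is ground)
L+ [2;0;0]
L+ [3;0;0]
L+ [4;0;0]
PS(0,3)∈J2 [4;0;1]
PS(2,1)∈J2 [4;0;2]
C(0,2)∈J2 [4;0;3]
L+ [5;0;3]
PS(4,2)∈J2 [5;0;4]
C(2,3)∈J2 [5;0;5]
P(3,4)∈J1 [5;1;5]
L+ [6;1;5]
PS(1,0)∈J2 [6;1;6]
L+ [7;1;6]
P(3,5)∈J1 [7;2;6]
L+ [8;2;6]
PS(7,6)∈J2 [8;2;7]
C(7,1)∈J2 [8;2;8]
PS(2,7)∈J2 [8;2;9]
PS(5,6)∈J2 [8;2;10]
mobility = 21 − 4 − 10 = 7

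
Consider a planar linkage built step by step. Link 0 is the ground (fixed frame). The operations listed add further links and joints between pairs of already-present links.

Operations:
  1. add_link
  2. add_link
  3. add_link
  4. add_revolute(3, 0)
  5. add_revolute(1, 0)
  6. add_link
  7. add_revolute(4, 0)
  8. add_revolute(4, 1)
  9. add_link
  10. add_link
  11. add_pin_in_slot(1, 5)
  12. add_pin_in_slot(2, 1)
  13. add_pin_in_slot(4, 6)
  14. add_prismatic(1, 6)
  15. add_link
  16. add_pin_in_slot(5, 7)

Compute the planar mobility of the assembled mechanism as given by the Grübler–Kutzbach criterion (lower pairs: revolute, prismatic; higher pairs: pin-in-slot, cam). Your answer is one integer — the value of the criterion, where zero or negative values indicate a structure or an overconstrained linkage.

[1;0;0] (link 0 is ground)
L+ [2;0;0]
L+ [3;0;0]
L+ [4;0;0]
R(3,0)∈J1 [4;1;0]
R(1,0)∈J1 [4;2;0]
L+ [5;2;0]
R(4,0)∈J1 [5;3;0]
R(4,1)∈J1 [5;4;0]
L+ [6;4;0]
L+ [7;4;0]
PS(1,5)∈J2 [7;4;1]
PS(2,1)∈J2 [7;4;2]
PS(4,6)∈J2 [7;4;3]
P(1,6)∈J1 [7;5;3]
L+ [8;5;3]
PS(5,7)∈J2 [8;5;4]
mobility = 21 − 10 − 4 = 7

M = 7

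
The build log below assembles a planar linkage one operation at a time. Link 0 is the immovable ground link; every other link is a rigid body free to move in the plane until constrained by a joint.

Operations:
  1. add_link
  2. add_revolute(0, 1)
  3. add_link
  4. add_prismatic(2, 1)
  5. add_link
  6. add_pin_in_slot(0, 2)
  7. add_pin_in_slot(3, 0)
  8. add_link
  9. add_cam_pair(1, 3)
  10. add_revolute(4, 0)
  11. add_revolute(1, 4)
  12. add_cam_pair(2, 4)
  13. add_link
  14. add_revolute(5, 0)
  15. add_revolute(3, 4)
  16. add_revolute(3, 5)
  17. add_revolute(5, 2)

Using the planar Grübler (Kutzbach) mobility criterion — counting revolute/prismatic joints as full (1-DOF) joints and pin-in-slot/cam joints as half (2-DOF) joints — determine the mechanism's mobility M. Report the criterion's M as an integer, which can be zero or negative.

ground; <1,0,0>
#1 <2,0,0>
R:0↔1 J1 <2,1,0>
#2 <3,1,0>
P:2↔1 J1 <3,2,0>
#3 <4,2,0>
PS:0↔2 J2 <4,2,1>
PS:3↔0 J2 <4,2,2>
#4 <5,2,2>
C:1↔3 J2 <5,2,3>
R:4↔0 J1 <5,3,3>
R:1↔4 J1 <5,4,3>
C:2↔4 J2 <5,4,4>
#5 <6,4,4>
R:5↔0 J1 <6,5,4>
R:3↔4 J1 <6,6,4>
R:3↔5 J1 <6,7,4>
R:5↔2 J1 <6,8,4>
3×5 − 2×8 − 1×4 = -5

M = -5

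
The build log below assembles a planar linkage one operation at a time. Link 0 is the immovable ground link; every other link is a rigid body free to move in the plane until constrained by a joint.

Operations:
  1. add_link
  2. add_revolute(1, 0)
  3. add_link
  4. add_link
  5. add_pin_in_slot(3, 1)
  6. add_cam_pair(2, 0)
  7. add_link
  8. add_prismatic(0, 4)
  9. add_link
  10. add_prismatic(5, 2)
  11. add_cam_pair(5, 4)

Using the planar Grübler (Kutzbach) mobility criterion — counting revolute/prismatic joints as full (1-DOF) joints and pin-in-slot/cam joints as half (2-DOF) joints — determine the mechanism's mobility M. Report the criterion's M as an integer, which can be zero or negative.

M = 6

(L,J1,J2)=(1,0,0); link0 fixed
link1: (2,0,0)
R 1-0 [J1]: (2,1,0)
link2: (3,1,0)
link3: (4,1,0)
PS 3-1 [J2]: (4,1,1)
C 2-0 [J2]: (4,1,2)
link4: (5,1,2)
P 0-4 [J1]: (5,2,2)
link5: (6,2,2)
P 5-2 [J1]: (6,3,2)
C 5-4 [J2]: (6,3,3)
Grübler: 3·5 − 2·3 − 3 = 6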